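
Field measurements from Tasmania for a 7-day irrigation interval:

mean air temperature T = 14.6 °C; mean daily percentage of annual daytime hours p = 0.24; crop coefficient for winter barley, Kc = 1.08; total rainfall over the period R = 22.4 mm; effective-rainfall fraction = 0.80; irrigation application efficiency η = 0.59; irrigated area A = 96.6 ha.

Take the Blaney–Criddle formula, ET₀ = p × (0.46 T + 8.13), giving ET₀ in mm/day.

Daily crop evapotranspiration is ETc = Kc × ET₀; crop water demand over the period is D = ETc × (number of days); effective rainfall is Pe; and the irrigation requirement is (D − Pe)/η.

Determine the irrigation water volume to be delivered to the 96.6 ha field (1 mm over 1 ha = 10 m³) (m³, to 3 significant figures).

ET₀ = 0.24 × (0.46 × 14.6 + 8.13) = 0.24 × 14.846 = 3.5630 mm/d
ETc = Kc × ET₀ = 1.08 × 3.5630 = 3.8480 mm/d
Crop demand D = ETc × 7 d = 3.8480 × 7 = 26.936 mm
Pe = 0.80 × 22.4 = 17.920 mm
D − Pe = 26.936 − 17.920 = 9.016 mm
Gross irrigation = 9.016 / 0.59 = 15.281 mm
Volume = 15.281 mm × 96.6 ha × 10 = 14761.4 m³

14800 m³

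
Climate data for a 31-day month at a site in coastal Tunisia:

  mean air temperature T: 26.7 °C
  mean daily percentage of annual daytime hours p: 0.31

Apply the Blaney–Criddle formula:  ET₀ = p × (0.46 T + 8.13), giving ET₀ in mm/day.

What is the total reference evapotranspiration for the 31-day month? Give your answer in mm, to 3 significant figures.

ET₀ = 0.31 × (0.46 × 26.7 + 8.13) = 0.31 × 20.412 = 6.3277 mm/d
Monthly total = 6.3277 × 31 = 196.159 mm

196 mm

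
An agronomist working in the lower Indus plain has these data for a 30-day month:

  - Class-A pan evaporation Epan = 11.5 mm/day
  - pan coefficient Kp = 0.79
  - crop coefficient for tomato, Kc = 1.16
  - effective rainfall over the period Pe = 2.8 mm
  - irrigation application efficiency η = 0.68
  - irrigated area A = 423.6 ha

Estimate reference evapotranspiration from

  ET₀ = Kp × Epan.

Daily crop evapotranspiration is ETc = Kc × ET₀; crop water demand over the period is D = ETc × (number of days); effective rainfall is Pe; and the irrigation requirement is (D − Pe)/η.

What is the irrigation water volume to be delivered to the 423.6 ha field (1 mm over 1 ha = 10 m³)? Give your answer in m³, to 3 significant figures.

1950000 m³

ET₀ = 0.79 × 11.5 = 9.0850 mm/d
ETc = Kc × ET₀ = 1.16 × 9.0850 = 10.5386 mm/d
Crop demand D = ETc × 30 d = 10.5386 × 30 = 316.158 mm
D − Pe = 316.158 − 2.8 = 313.358 mm
Gross irrigation = 313.358 / 0.68 = 460.821 mm
Volume = 460.821 mm × 423.6 ha × 10 = 1952037.8 m³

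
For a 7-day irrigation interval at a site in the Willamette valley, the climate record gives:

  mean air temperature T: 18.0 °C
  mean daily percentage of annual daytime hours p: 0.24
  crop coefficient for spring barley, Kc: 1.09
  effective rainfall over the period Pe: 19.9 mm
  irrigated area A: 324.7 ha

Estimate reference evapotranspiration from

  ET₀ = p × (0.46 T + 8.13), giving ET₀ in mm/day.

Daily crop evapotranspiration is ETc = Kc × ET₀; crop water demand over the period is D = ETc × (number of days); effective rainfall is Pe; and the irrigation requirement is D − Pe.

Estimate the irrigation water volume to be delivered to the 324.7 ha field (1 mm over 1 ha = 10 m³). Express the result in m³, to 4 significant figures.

ET₀ = 0.24 × (0.46 × 18.0 + 8.13) = 0.24 × 16.410 = 3.9384 mm/d
ETc = Kc × ET₀ = 1.09 × 3.9384 = 4.2929 mm/d
Crop demand D = ETc × 7 d = 4.2929 × 7 = 30.050 mm
D − Pe = 30.050 − 19.9 = 10.150 mm
Volume = 10.150 mm × 324.7 ha × 10 = 32957.1 m³

32960 m³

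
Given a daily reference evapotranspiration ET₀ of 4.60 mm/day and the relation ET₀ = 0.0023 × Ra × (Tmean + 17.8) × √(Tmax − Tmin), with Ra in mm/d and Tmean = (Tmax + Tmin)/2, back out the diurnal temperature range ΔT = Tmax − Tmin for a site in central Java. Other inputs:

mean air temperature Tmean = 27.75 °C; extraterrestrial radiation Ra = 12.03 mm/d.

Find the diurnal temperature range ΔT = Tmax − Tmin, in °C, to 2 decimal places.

13.32 °C

√ΔT = ET₀ / [0.0023 × Ra × (Tmean+17.8)] = 4.60 / (0.0023 × 12.03 × 45.55) = 3.6499
ΔT = 3.6499² = 13.322 °C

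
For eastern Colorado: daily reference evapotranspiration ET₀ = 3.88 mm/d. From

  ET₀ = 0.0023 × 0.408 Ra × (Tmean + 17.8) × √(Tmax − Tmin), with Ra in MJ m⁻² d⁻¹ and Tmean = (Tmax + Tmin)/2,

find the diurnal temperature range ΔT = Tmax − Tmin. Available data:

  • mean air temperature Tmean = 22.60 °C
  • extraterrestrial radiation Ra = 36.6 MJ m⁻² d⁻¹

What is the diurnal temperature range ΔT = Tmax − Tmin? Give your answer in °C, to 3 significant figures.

7.82 °C

√ΔT = ET₀ / [0.0023 × 0.408 × Ra × (Tmean+17.8)] = 3.88 / (0.0023 × 14.9328 × 40.40) = 2.7963
ΔT = 2.7963² = 7.819 °C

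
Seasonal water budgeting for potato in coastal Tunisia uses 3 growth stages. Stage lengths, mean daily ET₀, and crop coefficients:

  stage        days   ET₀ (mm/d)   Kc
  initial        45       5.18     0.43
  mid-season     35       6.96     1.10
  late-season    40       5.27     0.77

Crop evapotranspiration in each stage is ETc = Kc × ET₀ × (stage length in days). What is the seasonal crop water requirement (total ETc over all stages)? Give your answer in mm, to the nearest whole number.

initial: 0.43 × 5.18 × 45 = 100.23 mm
mid-season: 1.10 × 6.96 × 35 = 267.96 mm
late-season: 0.77 × 5.27 × 40 = 162.32 mm
Seasonal total = 530.51 mm

531 mm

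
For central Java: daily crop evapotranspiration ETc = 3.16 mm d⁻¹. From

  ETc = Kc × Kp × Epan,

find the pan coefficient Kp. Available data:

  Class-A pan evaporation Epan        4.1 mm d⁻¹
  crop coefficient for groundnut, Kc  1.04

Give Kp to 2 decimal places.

ETc = Kc × Kp × Epan  ⇒  Kp = ETc / (Kc × Epan)
Kp = 3.16 / (1.04 × 4.1) = 3.16 / 4.264 = 0.7411

0.74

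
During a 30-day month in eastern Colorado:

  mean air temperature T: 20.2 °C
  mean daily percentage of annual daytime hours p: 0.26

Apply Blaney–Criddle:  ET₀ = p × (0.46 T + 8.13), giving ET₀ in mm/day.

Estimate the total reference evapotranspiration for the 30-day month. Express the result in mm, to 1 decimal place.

135.9 mm

ET₀ = 0.26 × (0.46 × 20.2 + 8.13) = 0.26 × 17.422 = 4.5297 mm/d
Monthly total = 4.5297 × 30 = 135.891 mm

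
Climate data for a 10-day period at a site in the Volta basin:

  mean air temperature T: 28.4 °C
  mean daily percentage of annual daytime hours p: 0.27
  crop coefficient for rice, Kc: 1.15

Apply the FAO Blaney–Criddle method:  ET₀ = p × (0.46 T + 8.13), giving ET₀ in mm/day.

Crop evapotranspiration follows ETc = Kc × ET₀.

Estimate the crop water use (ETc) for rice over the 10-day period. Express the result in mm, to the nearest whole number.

66 mm

ET₀ = 0.27 × (0.46 × 28.4 + 8.13) = 0.27 × 21.194 = 5.7224 mm/d
ETc = Kc × ET₀ = 1.15 × 5.7224 = 6.5808 mm/d
Over 10 days: 6.5808 × 10 = 65.808 mm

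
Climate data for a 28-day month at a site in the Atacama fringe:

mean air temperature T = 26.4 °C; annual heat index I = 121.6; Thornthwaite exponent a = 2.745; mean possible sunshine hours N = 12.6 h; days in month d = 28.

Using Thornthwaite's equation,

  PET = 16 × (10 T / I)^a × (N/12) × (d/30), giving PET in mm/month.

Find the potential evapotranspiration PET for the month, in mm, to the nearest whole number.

10T/I = 10 × 26.4 / 121.6 = 2.1711
(10T/I)^a = 2.1711^2.745 = 8.3982
Uncorrected PET = 16 × 8.3982 = 134.371 mm
Correction = (N/12)(d/30) = (12.6/12)(28/30) = 0.9800
PET = 134.371 × 0.9800 = 131.684 mm/month

132 mm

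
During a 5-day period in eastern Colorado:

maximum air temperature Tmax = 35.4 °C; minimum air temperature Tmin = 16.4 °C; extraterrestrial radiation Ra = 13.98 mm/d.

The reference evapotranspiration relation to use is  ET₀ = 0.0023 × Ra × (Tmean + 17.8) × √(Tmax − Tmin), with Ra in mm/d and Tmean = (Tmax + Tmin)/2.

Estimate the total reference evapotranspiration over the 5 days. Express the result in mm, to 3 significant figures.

30.6 mm

Tmean = (35.4 + 16.4)/2 = 25.90 °C
ET₀ = 0.0023 × 13.98 × (25.90 + 17.8) × √19.0 = 0.0023 × 13.98 × 43.70 × 4.3589 = 6.1248 mm/d
Over 5 days: 6.1248 × 5 = 30.624 mm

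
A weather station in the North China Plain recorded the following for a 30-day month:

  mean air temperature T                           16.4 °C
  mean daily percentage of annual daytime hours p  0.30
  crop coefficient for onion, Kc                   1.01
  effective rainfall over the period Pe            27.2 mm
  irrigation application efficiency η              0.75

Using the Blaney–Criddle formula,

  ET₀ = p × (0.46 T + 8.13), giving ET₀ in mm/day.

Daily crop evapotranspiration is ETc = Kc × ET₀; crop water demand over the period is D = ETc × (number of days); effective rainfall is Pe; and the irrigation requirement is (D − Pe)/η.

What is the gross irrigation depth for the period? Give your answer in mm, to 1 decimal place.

153.7 mm

ET₀ = 0.30 × (0.46 × 16.4 + 8.13) = 0.30 × 15.674 = 4.7022 mm/d
ETc = Kc × ET₀ = 1.01 × 4.7022 = 4.7492 mm/d
Crop demand D = ETc × 30 d = 4.7492 × 30 = 142.476 mm
D − Pe = 142.476 − 27.2 = 115.276 mm
Gross irrigation = 115.276 / 0.75 = 153.701 mm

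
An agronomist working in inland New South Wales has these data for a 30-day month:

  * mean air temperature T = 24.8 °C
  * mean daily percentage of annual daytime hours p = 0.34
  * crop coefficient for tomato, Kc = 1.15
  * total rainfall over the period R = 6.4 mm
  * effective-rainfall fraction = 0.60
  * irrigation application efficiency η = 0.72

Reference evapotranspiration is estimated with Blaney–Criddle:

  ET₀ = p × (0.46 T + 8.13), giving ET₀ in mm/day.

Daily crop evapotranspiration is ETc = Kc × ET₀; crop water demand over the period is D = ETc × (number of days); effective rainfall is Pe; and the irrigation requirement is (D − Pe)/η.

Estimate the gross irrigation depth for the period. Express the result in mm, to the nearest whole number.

ET₀ = 0.34 × (0.46 × 24.8 + 8.13) = 0.34 × 19.538 = 6.6429 mm/d
ETc = Kc × ET₀ = 1.15 × 6.6429 = 7.6393 mm/d
Crop demand D = ETc × 30 d = 7.6393 × 30 = 229.179 mm
Pe = 0.60 × 6.4 = 3.840 mm
D − Pe = 229.179 − 3.840 = 225.339 mm
Gross irrigation = 225.339 / 0.72 = 312.971 mm

313 mm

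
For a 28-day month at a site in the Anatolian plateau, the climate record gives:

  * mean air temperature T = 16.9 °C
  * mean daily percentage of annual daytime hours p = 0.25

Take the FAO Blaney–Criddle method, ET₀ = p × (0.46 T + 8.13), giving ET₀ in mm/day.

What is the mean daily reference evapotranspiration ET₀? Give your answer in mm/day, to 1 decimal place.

4.0 mm/day

ET₀ = 0.25 × (0.46 × 16.9 + 8.13) = 0.25 × 15.904 = 3.9760 mm/d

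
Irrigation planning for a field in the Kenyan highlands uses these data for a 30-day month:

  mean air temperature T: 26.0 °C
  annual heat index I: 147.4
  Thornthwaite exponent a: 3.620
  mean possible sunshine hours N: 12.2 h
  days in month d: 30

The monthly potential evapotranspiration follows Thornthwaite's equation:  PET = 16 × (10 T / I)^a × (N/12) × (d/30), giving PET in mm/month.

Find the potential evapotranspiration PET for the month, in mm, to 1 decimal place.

126.9 mm

10T/I = 10 × 26.0 / 147.4 = 1.7639
(10T/I)^a = 1.7639^3.620 = 7.8025
Uncorrected PET = 16 × 7.8025 = 124.840 mm
Correction = (N/12)(d/30) = (12.2/12)(30/30) = 1.0167
PET = 124.840 × 1.0167 = 126.925 mm/month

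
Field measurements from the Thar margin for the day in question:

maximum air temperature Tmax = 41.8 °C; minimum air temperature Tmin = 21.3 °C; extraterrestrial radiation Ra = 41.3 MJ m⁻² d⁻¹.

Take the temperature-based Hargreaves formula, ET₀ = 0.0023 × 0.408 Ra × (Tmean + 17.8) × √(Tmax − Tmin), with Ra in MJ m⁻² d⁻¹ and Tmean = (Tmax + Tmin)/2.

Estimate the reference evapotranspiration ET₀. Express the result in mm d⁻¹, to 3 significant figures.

8.66 mm d⁻¹

Tmean = (41.8 + 21.3)/2 = 31.55 °C
0.408 Ra = 0.408 × 41.3 = 16.8504 mm/d equivalent
ET₀ = 0.0023 × 16.8504 × (31.55 + 17.8) × √20.5 = 0.0023 × 16.8504 × 49.35 × 4.5277 = 8.6597 mm/d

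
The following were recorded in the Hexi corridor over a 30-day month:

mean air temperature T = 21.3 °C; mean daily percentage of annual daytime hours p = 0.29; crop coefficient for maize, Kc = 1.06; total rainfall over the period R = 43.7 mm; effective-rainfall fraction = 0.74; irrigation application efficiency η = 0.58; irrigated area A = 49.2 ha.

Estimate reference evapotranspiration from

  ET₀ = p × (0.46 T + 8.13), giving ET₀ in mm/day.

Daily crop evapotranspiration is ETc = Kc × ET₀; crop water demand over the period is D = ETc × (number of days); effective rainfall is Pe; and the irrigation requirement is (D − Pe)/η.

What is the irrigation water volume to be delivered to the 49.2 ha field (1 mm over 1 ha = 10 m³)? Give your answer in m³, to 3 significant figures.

ET₀ = 0.29 × (0.46 × 21.3 + 8.13) = 0.29 × 17.928 = 5.1991 mm/d
ETc = Kc × ET₀ = 1.06 × 5.1991 = 5.5110 mm/d
Crop demand D = ETc × 30 d = 5.5110 × 30 = 165.330 mm
Pe = 0.74 × 43.7 = 32.338 mm
D − Pe = 165.330 − 32.338 = 132.992 mm
Gross irrigation = 132.992 / 0.58 = 229.297 mm
Volume = 229.297 mm × 49.2 ha × 10 = 112814.1 m³

113000 m³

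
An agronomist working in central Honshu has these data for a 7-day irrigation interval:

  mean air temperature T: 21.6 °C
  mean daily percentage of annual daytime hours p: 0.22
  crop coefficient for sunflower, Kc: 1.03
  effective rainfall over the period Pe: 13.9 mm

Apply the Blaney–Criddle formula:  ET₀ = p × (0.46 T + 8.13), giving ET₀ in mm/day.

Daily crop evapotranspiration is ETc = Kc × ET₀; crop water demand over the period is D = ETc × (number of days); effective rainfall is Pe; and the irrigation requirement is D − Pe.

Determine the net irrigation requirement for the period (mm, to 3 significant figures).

ET₀ = 0.22 × (0.46 × 21.6 + 8.13) = 0.22 × 18.066 = 3.9745 mm/d
ETc = Kc × ET₀ = 1.03 × 3.9745 = 4.0937 mm/d
Crop demand D = ETc × 7 d = 4.0937 × 7 = 28.656 mm
D − Pe = 28.656 − 13.9 = 14.756 mm

14.8 mm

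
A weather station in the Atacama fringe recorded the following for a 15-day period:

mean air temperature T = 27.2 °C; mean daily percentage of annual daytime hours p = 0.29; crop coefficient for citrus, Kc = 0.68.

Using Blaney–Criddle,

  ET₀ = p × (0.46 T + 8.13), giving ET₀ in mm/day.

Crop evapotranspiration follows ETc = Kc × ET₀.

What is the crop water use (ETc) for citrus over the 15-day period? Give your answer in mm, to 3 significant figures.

61.1 mm

ET₀ = 0.29 × (0.46 × 27.2 + 8.13) = 0.29 × 20.642 = 5.9862 mm/d
ETc = Kc × ET₀ = 0.68 × 5.9862 = 4.0706 mm/d
Over 15 days: 4.0706 × 15 = 61.059 mm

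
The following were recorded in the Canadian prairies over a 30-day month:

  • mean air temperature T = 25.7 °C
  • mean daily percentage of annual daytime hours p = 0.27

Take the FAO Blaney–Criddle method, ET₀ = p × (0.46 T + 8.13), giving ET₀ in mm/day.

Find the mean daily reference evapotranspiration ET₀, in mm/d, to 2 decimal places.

ET₀ = 0.27 × (0.46 × 25.7 + 8.13) = 0.27 × 19.952 = 5.3870 mm/d

5.39 mm/d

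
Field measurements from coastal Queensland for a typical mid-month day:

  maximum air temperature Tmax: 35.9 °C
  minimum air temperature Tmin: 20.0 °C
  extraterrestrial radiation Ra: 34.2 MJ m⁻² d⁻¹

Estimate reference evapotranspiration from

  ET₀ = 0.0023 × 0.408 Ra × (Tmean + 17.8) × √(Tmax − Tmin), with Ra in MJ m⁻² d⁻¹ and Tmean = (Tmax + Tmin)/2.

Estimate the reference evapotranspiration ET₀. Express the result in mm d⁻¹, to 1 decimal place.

Tmean = (35.9 + 20.0)/2 = 27.95 °C
0.408 Ra = 0.408 × 34.2 = 13.9536 mm/d equivalent
ET₀ = 0.0023 × 13.9536 × (27.95 + 17.8) × √15.9 = 0.0023 × 13.9536 × 45.75 × 3.9875 = 5.8547 mm/d

5.9 mm d⁻¹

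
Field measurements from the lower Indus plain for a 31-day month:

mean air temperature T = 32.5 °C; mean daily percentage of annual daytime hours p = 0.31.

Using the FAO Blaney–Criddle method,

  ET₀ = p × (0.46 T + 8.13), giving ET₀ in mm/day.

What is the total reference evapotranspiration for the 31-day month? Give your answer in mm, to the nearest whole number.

222 mm

ET₀ = 0.31 × (0.46 × 32.5 + 8.13) = 0.31 × 23.080 = 7.1548 mm/d
Monthly total = 7.1548 × 31 = 221.799 mm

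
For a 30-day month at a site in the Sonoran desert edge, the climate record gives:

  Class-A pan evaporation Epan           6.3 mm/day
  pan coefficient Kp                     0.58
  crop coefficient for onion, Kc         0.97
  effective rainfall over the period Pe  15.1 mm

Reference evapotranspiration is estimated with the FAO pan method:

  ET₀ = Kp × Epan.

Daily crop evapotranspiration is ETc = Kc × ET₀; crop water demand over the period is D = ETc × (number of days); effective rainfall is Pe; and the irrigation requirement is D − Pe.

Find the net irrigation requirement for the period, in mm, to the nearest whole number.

91 mm

ET₀ = 0.58 × 6.3 = 3.6540 mm/d
ETc = Kc × ET₀ = 0.97 × 3.6540 = 3.5444 mm/d
Crop demand D = ETc × 30 d = 3.5444 × 30 = 106.332 mm
D − Pe = 106.332 − 15.1 = 91.232 mm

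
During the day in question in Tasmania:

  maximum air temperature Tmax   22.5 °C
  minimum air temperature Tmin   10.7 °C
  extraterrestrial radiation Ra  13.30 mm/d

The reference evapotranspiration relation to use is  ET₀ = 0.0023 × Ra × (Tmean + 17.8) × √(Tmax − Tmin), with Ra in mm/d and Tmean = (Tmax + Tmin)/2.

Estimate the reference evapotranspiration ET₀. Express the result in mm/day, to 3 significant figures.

Tmean = (22.5 + 10.7)/2 = 16.60 °C
ET₀ = 0.0023 × 13.30 × (16.60 + 17.8) × √11.8 = 0.0023 × 13.30 × 34.40 × 3.4351 = 3.6147 mm/d

3.61 mm/day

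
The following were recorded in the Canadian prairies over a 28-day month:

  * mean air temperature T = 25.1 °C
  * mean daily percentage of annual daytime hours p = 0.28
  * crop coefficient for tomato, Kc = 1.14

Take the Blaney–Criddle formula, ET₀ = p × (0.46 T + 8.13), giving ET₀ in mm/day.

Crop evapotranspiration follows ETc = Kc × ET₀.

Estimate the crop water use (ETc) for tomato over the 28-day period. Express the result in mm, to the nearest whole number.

176 mm

ET₀ = 0.28 × (0.46 × 25.1 + 8.13) = 0.28 × 19.676 = 5.5093 mm/d
ETc = Kc × ET₀ = 1.14 × 5.5093 = 6.2806 mm/d
Over 28 days: 6.2806 × 28 = 175.857 mm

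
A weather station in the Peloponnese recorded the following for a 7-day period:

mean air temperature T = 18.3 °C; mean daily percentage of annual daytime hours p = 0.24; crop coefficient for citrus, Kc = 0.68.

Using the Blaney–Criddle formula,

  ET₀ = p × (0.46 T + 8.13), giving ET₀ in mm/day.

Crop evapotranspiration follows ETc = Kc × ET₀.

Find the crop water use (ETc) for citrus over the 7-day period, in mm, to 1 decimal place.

ET₀ = 0.24 × (0.46 × 18.3 + 8.13) = 0.24 × 16.548 = 3.9715 mm/d
ETc = Kc × ET₀ = 0.68 × 3.9715 = 2.7006 mm/d
Over 7 days: 2.7006 × 7 = 18.904 mm

18.9 mm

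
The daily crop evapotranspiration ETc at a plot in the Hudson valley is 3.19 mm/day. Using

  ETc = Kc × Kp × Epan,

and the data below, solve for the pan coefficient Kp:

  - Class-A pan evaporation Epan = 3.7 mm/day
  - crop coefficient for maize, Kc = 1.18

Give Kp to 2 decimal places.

0.73

ETc = Kc × Kp × Epan  ⇒  Kp = ETc / (Kc × Epan)
Kp = 3.19 / (1.18 × 3.7) = 3.19 / 4.366 = 0.7306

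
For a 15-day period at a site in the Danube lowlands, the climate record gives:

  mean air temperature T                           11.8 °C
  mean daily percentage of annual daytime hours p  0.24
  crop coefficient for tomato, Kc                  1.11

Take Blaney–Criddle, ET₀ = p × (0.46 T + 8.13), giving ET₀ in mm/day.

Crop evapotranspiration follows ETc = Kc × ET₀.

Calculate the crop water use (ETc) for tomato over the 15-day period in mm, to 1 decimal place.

54.2 mm

ET₀ = 0.24 × (0.46 × 11.8 + 8.13) = 0.24 × 13.558 = 3.2539 mm/d
ETc = Kc × ET₀ = 1.11 × 3.2539 = 3.6118 mm/d
Over 15 days: 3.6118 × 15 = 54.177 mm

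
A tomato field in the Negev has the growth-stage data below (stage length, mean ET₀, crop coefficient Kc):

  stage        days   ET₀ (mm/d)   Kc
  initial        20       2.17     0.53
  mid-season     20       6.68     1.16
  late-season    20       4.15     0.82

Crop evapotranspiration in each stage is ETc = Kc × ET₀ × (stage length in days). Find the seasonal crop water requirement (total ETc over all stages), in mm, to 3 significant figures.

246 mm

initial: 0.53 × 2.17 × 20 = 23.00 mm
mid-season: 1.16 × 6.68 × 20 = 154.98 mm
late-season: 0.82 × 4.15 × 20 = 68.06 mm
Seasonal total = 246.04 mm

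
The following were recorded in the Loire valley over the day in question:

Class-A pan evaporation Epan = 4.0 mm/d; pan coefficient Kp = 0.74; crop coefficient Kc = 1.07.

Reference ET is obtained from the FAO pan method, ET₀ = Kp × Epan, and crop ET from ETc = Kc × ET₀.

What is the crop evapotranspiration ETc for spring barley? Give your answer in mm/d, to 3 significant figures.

ET₀ = 0.74 × 4.0 = 2.9600 mm/d
ETc = Kc × ET₀ = 1.07 × 2.9600 = 3.1672 mm/d

3.17 mm/d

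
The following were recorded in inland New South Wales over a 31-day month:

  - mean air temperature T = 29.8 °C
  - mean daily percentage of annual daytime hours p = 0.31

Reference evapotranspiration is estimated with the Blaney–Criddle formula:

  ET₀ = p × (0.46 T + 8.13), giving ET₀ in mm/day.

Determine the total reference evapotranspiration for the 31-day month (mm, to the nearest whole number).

210 mm

ET₀ = 0.31 × (0.46 × 29.8 + 8.13) = 0.31 × 21.838 = 6.7698 mm/d
Monthly total = 6.7698 × 31 = 209.864 mm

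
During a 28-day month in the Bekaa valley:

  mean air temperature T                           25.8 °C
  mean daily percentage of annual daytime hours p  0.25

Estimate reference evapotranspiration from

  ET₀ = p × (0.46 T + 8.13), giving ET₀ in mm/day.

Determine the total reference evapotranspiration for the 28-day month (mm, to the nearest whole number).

140 mm

ET₀ = 0.25 × (0.46 × 25.8 + 8.13) = 0.25 × 19.998 = 4.9995 mm/d
Monthly total = 4.9995 × 28 = 139.986 mm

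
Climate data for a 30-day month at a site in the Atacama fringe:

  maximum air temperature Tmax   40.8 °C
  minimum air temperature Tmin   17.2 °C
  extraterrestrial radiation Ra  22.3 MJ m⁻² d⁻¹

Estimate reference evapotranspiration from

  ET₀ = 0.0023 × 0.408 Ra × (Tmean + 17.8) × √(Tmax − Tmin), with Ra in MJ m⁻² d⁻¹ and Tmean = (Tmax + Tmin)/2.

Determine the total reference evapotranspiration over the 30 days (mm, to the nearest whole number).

Tmean = (40.8 + 17.2)/2 = 29.00 °C
0.408 Ra = 0.408 × 22.3 = 9.0984 mm/d equivalent
ET₀ = 0.0023 × 9.0984 × (29.00 + 17.8) × √23.6 = 0.0023 × 9.0984 × 46.80 × 4.8580 = 4.7577 mm/d
Over 30 days: 4.7577 × 30 = 142.731 mm

143 mm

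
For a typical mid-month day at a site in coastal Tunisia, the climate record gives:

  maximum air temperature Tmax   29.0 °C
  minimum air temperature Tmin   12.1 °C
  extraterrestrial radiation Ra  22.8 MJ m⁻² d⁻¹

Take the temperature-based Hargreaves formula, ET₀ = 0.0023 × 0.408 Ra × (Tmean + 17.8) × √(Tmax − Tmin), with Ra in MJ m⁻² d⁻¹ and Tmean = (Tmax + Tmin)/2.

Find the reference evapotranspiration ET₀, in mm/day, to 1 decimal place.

Tmean = (29.0 + 12.1)/2 = 20.55 °C
0.408 Ra = 0.408 × 22.8 = 9.3024 mm/d equivalent
ET₀ = 0.0023 × 9.3024 × (20.55 + 17.8) × √16.9 = 0.0023 × 9.3024 × 38.35 × 4.1110 = 3.3732 mm/d

3.4 mm/day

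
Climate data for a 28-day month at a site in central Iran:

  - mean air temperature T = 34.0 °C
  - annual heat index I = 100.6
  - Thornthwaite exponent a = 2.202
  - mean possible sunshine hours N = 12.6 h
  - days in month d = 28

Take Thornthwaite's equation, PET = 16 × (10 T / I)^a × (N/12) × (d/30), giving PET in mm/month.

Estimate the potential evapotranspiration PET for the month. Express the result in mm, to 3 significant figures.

10T/I = 10 × 34.0 / 100.6 = 3.3797
(10T/I)^a = 3.3797^2.202 = 14.6080
Uncorrected PET = 16 × 14.6080 = 233.728 mm
Correction = (N/12)(d/30) = (12.6/12)(28/30) = 0.9800
PET = 233.728 × 0.9800 = 229.053 mm/month

229 mm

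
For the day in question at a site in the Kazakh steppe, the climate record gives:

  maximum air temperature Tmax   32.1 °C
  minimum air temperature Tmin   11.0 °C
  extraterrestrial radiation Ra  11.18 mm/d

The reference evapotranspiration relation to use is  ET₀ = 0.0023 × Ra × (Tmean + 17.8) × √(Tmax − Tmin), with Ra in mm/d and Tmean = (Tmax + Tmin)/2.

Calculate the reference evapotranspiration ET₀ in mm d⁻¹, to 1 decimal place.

Tmean = (32.1 + 11.0)/2 = 21.55 °C
ET₀ = 0.0023 × 11.18 × (21.55 + 17.8) × √21.1 = 0.0023 × 11.18 × 39.35 × 4.5935 = 4.6479 mm/d

4.6 mm d⁻¹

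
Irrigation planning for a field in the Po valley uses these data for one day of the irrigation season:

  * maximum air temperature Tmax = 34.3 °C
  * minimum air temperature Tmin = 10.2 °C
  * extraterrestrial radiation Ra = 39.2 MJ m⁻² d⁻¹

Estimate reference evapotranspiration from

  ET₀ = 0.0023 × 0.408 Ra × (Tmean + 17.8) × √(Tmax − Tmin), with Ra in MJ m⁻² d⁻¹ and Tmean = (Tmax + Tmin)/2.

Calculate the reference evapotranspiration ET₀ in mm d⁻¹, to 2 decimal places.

7.23 mm d⁻¹

Tmean = (34.3 + 10.2)/2 = 22.25 °C
0.408 Ra = 0.408 × 39.2 = 15.9936 mm/d equivalent
ET₀ = 0.0023 × 15.9936 × (22.25 + 17.8) × √24.1 = 0.0023 × 15.9936 × 40.05 × 4.9092 = 7.2325 mm/d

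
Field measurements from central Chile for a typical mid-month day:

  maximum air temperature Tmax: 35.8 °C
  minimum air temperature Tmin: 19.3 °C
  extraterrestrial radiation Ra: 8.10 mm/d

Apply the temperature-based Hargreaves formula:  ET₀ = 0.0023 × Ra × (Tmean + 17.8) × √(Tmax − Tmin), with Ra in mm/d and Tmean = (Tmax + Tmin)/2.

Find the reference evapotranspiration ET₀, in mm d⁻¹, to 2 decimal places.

Tmean = (35.8 + 19.3)/2 = 27.55 °C
ET₀ = 0.0023 × 8.10 × (27.55 + 17.8) × √16.5 = 0.0023 × 8.10 × 45.35 × 4.0620 = 3.4319 mm/d

3.43 mm d⁻¹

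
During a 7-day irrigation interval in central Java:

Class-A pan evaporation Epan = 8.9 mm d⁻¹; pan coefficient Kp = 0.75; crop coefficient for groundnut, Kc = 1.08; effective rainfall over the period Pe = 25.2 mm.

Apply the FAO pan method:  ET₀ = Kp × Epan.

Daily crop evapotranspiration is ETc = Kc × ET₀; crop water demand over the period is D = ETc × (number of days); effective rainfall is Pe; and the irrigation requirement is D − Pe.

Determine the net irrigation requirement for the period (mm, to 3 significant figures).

ET₀ = 0.75 × 8.9 = 6.6750 mm/d
ETc = Kc × ET₀ = 1.08 × 6.6750 = 7.2090 mm/d
Crop demand D = ETc × 7 d = 7.2090 × 7 = 50.463 mm
D − Pe = 50.463 − 25.2 = 25.263 mm

25.3 mm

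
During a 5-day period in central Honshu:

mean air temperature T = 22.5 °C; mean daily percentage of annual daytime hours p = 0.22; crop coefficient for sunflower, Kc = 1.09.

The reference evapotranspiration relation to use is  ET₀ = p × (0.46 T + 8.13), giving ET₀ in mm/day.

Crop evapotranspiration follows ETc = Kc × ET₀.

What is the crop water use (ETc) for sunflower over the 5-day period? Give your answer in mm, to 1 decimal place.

22.2 mm

ET₀ = 0.22 × (0.46 × 22.5 + 8.13) = 0.22 × 18.480 = 4.0656 mm/d
ETc = Kc × ET₀ = 1.09 × 4.0656 = 4.4315 mm/d
Over 5 days: 4.4315 × 5 = 22.158 mm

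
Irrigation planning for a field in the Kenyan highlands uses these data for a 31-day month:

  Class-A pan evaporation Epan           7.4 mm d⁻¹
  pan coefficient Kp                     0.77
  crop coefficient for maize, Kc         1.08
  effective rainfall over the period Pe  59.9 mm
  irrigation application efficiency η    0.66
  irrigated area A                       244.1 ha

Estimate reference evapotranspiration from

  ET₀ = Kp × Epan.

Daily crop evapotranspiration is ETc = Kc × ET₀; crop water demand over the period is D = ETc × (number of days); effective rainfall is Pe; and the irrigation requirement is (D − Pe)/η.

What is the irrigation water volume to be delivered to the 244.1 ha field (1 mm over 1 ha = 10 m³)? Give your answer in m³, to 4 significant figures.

ET₀ = 0.77 × 7.4 = 5.6980 mm/d
ETc = Kc × ET₀ = 1.08 × 5.6980 = 6.1538 mm/d
Crop demand D = ETc × 31 d = 6.1538 × 31 = 190.768 mm
D − Pe = 190.768 − 59.9 = 130.868 mm
Gross irrigation = 130.868 / 0.66 = 198.285 mm
Volume = 198.285 mm × 244.1 ha × 10 = 484013.7 m³

484000 m³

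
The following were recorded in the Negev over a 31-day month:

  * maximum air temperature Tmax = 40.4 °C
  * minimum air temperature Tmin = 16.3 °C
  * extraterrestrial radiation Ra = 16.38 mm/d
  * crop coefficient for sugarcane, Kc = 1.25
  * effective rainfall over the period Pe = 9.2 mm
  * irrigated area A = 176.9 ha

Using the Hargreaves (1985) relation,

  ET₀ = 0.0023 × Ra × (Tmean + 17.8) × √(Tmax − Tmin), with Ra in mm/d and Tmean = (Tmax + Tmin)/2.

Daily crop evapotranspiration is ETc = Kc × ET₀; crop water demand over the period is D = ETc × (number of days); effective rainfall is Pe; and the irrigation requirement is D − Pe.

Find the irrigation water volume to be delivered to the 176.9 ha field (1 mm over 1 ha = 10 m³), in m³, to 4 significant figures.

Tmean = (40.4 + 16.3)/2 = 28.35 °C
ET₀ = 0.0023 × 16.38 × (28.35 + 17.8) × √24.1 = 0.0023 × 16.38 × 46.15 × 4.9092 = 8.5354 mm/d
ETc = Kc × ET₀ = 1.25 × 8.5354 = 10.6693 mm/d
Crop demand D = ETc × 31 d = 10.6693 × 31 = 330.748 mm
D − Pe = 330.748 − 9.2 = 321.548 mm
Volume = 321.548 mm × 176.9 ha × 10 = 568818.4 m³

568800 m³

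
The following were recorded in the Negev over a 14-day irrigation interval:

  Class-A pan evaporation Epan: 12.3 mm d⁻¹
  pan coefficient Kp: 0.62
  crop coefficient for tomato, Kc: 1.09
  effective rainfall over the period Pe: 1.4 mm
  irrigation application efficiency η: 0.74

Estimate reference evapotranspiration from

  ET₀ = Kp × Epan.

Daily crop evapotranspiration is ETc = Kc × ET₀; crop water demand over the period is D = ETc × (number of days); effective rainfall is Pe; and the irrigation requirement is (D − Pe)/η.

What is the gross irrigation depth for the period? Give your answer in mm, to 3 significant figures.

ET₀ = 0.62 × 12.3 = 7.6260 mm/d
ETc = Kc × ET₀ = 1.09 × 7.6260 = 8.3123 mm/d
Crop demand D = ETc × 14 d = 8.3123 × 14 = 116.372 mm
D − Pe = 116.372 − 1.4 = 114.972 mm
Gross irrigation = 114.972 / 0.74 = 155.368 mm

155 mm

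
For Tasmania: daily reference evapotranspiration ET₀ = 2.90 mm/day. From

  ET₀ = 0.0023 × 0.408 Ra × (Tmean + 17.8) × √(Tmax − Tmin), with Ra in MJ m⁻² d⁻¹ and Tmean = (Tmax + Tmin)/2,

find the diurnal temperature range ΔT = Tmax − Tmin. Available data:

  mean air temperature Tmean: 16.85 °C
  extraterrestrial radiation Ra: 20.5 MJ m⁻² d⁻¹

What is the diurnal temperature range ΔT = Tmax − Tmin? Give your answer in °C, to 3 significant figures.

√ΔT = ET₀ / [0.0023 × 0.408 × Ra × (Tmean+17.8)] = 2.90 / (0.0023 × 8.3640 × 34.65) = 4.3506
ΔT = 4.3506² = 18.928 °C

18.9 °C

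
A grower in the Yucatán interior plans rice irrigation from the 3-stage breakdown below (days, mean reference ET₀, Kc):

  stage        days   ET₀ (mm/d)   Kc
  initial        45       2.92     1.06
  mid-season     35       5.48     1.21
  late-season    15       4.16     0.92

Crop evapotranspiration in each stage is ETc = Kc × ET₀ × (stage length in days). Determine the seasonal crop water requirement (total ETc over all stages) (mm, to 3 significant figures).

429 mm

initial: 1.06 × 2.92 × 45 = 139.28 mm
mid-season: 1.21 × 5.48 × 35 = 232.08 mm
late-season: 0.92 × 4.16 × 15 = 57.41 mm
Seasonal total = 428.77 mm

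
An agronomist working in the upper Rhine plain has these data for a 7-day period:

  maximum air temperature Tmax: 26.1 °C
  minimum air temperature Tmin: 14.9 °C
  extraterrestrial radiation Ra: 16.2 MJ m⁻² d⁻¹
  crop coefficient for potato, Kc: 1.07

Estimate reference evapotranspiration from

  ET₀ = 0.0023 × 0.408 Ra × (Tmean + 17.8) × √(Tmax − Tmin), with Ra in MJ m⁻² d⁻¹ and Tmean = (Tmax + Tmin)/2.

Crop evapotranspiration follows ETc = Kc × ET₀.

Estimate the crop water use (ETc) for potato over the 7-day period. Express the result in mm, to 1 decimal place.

14.6 mm

Tmean = (26.1 + 14.9)/2 = 20.50 °C
0.408 Ra = 0.408 × 16.2 = 6.6096 mm/d equivalent
ET₀ = 0.0023 × 6.6096 × (20.50 + 17.8) × √11.2 = 0.0023 × 6.6096 × 38.30 × 3.3466 = 1.9485 mm/d
ETc = Kc × ET₀ = 1.07 × 1.9485 = 2.0849 mm/d
Over 7 days: 2.0849 × 7 = 14.594 mm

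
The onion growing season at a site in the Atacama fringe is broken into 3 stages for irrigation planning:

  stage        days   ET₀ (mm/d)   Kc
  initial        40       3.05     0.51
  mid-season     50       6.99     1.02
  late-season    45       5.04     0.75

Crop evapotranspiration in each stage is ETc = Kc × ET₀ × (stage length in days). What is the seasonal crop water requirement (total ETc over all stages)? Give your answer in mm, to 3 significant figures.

initial: 0.51 × 3.05 × 40 = 62.22 mm
mid-season: 1.02 × 6.99 × 50 = 356.49 mm
late-season: 0.75 × 5.04 × 45 = 170.10 mm
Seasonal total = 588.81 mm

589 mm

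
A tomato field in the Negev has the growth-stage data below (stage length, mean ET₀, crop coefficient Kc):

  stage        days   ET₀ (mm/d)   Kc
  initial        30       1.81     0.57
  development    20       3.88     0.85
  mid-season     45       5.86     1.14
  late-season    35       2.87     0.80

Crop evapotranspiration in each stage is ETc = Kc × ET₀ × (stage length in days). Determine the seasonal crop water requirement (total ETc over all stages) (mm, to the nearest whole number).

478 mm

initial: 0.57 × 1.81 × 30 = 30.95 mm
development: 0.85 × 3.88 × 20 = 65.96 mm
mid-season: 1.14 × 5.86 × 45 = 300.62 mm
late-season: 0.80 × 2.87 × 35 = 80.36 mm
Seasonal total = 477.89 mm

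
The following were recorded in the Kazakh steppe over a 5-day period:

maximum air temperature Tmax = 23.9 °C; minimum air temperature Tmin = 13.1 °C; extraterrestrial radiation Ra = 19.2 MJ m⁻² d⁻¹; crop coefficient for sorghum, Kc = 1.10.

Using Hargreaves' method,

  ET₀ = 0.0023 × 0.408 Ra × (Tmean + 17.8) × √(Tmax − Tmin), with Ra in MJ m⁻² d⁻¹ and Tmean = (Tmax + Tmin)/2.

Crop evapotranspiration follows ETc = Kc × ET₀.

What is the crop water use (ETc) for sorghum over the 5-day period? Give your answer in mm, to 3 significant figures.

Tmean = (23.9 + 13.1)/2 = 18.50 °C
0.408 Ra = 0.408 × 19.2 = 7.8336 mm/d equivalent
ET₀ = 0.0023 × 7.8336 × (18.50 + 17.8) × √10.8 = 0.0023 × 7.8336 × 36.30 × 3.2863 = 2.1493 mm/d
ETc = Kc × ET₀ = 1.10 × 2.1493 = 2.3642 mm/d
Over 5 days: 2.3642 × 5 = 11.821 mm

11.8 mm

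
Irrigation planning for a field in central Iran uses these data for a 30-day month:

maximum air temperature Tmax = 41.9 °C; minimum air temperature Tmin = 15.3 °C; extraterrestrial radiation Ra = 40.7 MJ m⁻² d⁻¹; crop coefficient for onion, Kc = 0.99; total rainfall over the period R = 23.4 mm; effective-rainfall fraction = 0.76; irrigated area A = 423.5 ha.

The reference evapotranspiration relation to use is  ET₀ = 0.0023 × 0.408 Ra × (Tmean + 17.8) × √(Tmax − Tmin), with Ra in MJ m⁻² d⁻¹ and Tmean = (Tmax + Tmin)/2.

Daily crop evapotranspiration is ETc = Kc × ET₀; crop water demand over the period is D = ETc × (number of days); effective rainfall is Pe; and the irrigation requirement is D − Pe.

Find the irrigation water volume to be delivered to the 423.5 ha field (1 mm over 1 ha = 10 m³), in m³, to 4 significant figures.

1074000 m³

Tmean = (41.9 + 15.3)/2 = 28.60 °C
0.408 Ra = 0.408 × 40.7 = 16.6056 mm/d equivalent
ET₀ = 0.0023 × 16.6056 × (28.60 + 17.8) × √26.6 = 0.0023 × 16.6056 × 46.40 × 5.1575 = 9.1399 mm/d
ETc = Kc × ET₀ = 0.99 × 9.1399 = 9.0485 mm/d
Crop demand D = ETc × 30 d = 9.0485 × 30 = 271.455 mm
Pe = 0.76 × 23.4 = 17.784 mm
D − Pe = 271.455 − 17.784 = 253.671 mm
Volume = 253.671 mm × 423.5 ha × 10 = 1074296.7 m³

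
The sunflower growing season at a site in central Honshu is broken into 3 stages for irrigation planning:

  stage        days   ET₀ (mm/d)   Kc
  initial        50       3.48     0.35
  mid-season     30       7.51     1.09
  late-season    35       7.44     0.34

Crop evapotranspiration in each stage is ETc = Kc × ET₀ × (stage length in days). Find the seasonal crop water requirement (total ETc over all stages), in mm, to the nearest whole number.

initial: 0.35 × 3.48 × 50 = 60.90 mm
mid-season: 1.09 × 7.51 × 30 = 245.58 mm
late-season: 0.34 × 7.44 × 35 = 88.54 mm
Seasonal total = 395.02 mm

395 mm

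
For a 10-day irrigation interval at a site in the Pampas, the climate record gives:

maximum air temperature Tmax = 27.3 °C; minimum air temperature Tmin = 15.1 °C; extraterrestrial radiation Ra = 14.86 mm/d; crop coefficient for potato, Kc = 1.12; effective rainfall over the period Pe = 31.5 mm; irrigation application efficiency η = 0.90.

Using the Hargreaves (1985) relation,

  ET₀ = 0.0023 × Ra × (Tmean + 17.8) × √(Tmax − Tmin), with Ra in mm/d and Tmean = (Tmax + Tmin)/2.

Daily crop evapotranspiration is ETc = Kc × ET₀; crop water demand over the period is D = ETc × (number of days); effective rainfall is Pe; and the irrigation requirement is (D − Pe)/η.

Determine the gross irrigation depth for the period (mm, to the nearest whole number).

23 mm

Tmean = (27.3 + 15.1)/2 = 21.20 °C
ET₀ = 0.0023 × 14.86 × (21.20 + 17.8) × √12.2 = 0.0023 × 14.86 × 39.00 × 3.4928 = 4.6557 mm/d
ETc = Kc × ET₀ = 1.12 × 4.6557 = 5.2144 mm/d
Crop demand D = ETc × 10 d = 5.2144 × 10 = 52.144 mm
D − Pe = 52.144 − 31.5 = 20.644 mm
Gross irrigation = 20.644 / 0.90 = 22.938 mm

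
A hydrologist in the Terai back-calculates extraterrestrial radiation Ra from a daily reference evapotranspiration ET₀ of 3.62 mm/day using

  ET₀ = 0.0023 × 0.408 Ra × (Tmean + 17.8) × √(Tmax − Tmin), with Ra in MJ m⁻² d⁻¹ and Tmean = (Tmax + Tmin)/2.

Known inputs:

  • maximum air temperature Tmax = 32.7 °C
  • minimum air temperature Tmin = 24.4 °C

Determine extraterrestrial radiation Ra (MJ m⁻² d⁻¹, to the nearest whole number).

29 MJ m⁻² d⁻¹

Tmean = (32.7+24.4)/2 = 28.55 °C; ΔT = 8.3
Ra = ET₀ / [0.0023 × 0.408 × (Tmean+17.8) × √ΔT]
   = 3.62 / (0.0023 × 0.408 × 46.35 × 2.8810) = 28.889 MJ m⁻² d⁻¹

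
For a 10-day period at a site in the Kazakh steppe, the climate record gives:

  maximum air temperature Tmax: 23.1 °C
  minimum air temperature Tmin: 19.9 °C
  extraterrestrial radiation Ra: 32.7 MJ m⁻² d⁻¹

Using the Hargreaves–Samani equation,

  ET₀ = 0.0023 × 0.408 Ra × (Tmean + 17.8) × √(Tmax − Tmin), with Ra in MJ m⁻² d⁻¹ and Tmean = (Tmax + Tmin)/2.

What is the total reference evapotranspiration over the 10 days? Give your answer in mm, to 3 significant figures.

21.6 mm

Tmean = (23.1 + 19.9)/2 = 21.50 °C
0.408 Ra = 0.408 × 32.7 = 13.3416 mm/d equivalent
ET₀ = 0.0023 × 13.3416 × (21.50 + 17.8) × √3.2 = 0.0023 × 13.3416 × 39.30 × 1.7889 = 2.1573 mm/d
Over 10 days: 2.1573 × 10 = 21.573 mm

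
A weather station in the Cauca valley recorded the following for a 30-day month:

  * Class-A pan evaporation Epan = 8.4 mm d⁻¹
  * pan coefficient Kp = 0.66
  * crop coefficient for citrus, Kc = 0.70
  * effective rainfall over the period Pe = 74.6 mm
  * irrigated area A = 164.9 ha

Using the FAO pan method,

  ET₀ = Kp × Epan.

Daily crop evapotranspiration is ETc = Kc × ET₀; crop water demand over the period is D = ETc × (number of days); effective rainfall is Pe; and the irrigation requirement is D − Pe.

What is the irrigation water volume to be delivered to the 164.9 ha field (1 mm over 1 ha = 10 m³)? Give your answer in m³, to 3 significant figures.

ET₀ = 0.66 × 8.4 = 5.5440 mm/d
ETc = Kc × ET₀ = 0.70 × 5.5440 = 3.8808 mm/d
Crop demand D = ETc × 30 d = 3.8808 × 30 = 116.424 mm
D − Pe = 116.424 − 74.6 = 41.824 mm
Volume = 41.824 mm × 164.9 ha × 10 = 68967.8 m³

69000 m³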